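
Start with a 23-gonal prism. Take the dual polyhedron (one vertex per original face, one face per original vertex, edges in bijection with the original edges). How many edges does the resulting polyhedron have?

69

The base solid has V = 46, E = 69, F = 25.
The dual swaps V and F and preserves E: V′ = F = 25, E′ = E = 69, F′ = V = 46.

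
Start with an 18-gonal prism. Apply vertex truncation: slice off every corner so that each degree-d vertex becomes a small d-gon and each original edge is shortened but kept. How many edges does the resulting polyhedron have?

The base solid has V = 36, E = 54, F = 20.
Truncation replaces each original edge-end by a new vertex, so V′ = 2E = 108.
Each original edge survives, and each old vertex of degree d contributes d new edges; summing degrees gives Σd = 2E, so E′ = E + 2E = 3E = 162.
Each original face survives and each original vertex becomes one new face: F′ = F + V = 56.

162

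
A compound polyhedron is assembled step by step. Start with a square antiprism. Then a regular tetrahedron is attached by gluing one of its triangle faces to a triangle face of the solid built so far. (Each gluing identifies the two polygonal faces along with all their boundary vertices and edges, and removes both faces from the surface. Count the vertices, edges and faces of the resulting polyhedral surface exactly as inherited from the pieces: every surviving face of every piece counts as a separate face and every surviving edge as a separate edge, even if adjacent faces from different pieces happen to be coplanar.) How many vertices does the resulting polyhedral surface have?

9

A square antiprism: V=8, E=16, F=10.
Attach a regular tetrahedron (V=4, E=6, F=4) along a 3-gon: merge 3 vertices and 3 edges, delete both glued faces → V=9, E=19, F=12.
Check: V − E + F = 9 − 19 + 12 = 2.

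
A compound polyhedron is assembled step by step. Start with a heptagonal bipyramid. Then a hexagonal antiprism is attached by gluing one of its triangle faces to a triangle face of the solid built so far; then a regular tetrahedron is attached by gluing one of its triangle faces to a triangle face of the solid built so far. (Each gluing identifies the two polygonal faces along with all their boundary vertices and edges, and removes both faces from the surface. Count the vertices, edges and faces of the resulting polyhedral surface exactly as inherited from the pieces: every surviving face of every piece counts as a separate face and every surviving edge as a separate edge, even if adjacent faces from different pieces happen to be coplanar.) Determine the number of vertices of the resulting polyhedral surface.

A heptagonal bipyramid: V=9, E=21, F=14.
Attach a hexagonal antiprism (V=12, E=24, F=14) along a 3-gon: merge 3 vertices and 3 edges, delete both glued faces → V=18, E=42, F=26.
Attach a regular tetrahedron (V=4, E=6, F=4) along a 3-gon: merge 3 vertices and 3 edges, delete both glued faces → V=19, E=45, F=28.
Check: V − E + F = 19 − 45 + 28 = 2.

19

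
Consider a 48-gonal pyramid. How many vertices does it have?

A pyramid on an n-gon base has one n-gon and n triangles: V = 48 + 1 = 49, E = 2·48 = 96, F = 48 + 1 = 49.
Check: V − E + F = 49 − 96 + 49 = 2.

49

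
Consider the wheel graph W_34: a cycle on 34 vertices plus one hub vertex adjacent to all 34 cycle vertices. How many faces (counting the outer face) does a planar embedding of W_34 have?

35

W_34 has V = 34 + 1 = 35 vertices and E = 2·34 = 68 edges.
By Euler's formula F = 2 − V + E = 2 − 35 + 68 = 35.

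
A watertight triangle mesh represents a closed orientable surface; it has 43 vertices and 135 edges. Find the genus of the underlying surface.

2

Every face is a triangle and each edge borders two faces, so 3F = 2·135, giving F = 90.
χ = V − E + F = 43 − 135 + 90 = -2.
For a closed orientable surface χ = 2 − 2g, so g = (2 − (-2))/2 = 2.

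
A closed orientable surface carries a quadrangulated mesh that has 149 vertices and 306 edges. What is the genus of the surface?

3

Every face is a square and each edge borders two faces, so 4F = 2·306, giving F = 153.
χ = V − E + F = 149 − 306 + 153 = -4.
For a closed orientable surface χ = 2 − 2g, so g = (2 − (-4))/2 = 3.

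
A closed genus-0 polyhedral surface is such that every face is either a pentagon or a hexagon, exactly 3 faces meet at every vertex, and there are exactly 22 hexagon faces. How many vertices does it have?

64

Let x be the number of pentagons; then F = 22 + x.
Edge–face incidences: 2E = 6·22 + 5·x = 132 + 5x.
Every vertex has degree 3, so 3V = 2E.
Euler: V − E + F = 2 ⇒ (2E)/3 − E + (22 + x) = 2.
Multiply by 6: 2·(2E) − 3·(2E) + 6·(22 + x) = 12, i.e. 132 + 6x − (132 + 5x) = 12.
Collecting terms: x = 12.
Then 2E = 132 + 5·12 = 192, so E = 96, V = 2E/3 = 64, F = 22 + 12 = 34.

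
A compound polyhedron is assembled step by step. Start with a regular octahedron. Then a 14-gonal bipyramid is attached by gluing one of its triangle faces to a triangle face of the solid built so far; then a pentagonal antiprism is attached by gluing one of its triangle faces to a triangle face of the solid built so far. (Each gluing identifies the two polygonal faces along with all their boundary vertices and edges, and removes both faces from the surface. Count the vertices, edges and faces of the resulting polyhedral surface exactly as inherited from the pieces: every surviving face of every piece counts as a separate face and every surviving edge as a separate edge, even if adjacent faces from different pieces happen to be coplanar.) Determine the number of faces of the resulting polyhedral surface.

A regular octahedron: V=6, E=12, F=8.
Attach a 14-gonal bipyramid (V=16, E=42, F=28) along a 3-gon: merge 3 vertices and 3 edges, delete both glued faces → V=19, E=51, F=34.
Attach a pentagonal antiprism (V=10, E=20, F=12) along a 3-gon: merge 3 vertices and 3 edges, delete both glued faces → V=26, E=68, F=44.
Check: V − E + F = 26 − 68 + 44 = 2.

44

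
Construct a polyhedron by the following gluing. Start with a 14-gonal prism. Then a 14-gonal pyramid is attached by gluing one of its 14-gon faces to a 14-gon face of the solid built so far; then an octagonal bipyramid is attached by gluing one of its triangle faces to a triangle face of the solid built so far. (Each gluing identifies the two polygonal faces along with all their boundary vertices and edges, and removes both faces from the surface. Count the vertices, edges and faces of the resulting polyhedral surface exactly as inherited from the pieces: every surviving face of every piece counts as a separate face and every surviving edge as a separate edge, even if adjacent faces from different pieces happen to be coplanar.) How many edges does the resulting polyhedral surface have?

77

A 14-gonal prism: V=28, E=42, F=16.
Attach a 14-gonal pyramid (V=15, E=28, F=15) along a 14-gon: merge 14 vertices and 14 edges, delete both glued faces → V=29, E=56, F=29.
Attach an octagonal bipyramid (V=10, E=24, F=16) along a 3-gon: merge 3 vertices and 3 edges, delete both glued faces → V=36, E=77, F=43.
Check: V − E + F = 36 − 77 + 43 = 2.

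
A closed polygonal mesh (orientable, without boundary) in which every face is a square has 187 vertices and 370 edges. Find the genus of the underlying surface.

0

Every face is a square and each edge borders two faces, so 4F = 2·370, giving F = 185.
χ = V − E + F = 187 − 370 + 185 = 2.
For a closed orientable surface χ = 2 − 2g, so g = (2 − (2))/2 = 0.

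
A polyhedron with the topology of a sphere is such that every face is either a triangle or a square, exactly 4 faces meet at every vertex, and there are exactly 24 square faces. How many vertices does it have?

30

Let x be the number of triangles; then F = 24 + x.
Edge–face incidences: 2E = 4·24 + 3·x = 96 + 3x.
Every vertex has degree 4, so 4V = 2E.
Euler: V − E + F = 2 ⇒ (2E)/4 − E + (24 + x) = 2.
Multiply by 8: 2·(2E) − 4·(2E) + 8·(24 + x) = 16, i.e. 192 + 8x − 2·(96 + 3x) = 16.
Collecting terms: 2x = 16, so x = 8.
Then 2E = 96 + 3·8 = 120, so E = 60, V = 2E/4 = 30, F = 24 + 8 = 32.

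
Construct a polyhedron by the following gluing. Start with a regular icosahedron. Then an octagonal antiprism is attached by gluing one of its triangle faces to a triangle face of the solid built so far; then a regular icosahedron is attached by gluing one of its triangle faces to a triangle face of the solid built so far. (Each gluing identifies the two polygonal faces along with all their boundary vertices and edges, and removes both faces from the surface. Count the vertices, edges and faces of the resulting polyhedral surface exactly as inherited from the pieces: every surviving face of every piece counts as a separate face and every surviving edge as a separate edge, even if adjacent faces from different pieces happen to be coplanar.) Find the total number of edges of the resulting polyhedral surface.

86

A regular icosahedron: V=12, E=30, F=20.
Attach an octagonal antiprism (V=16, E=32, F=18) along a 3-gon: merge 3 vertices and 3 edges, delete both glued faces → V=25, E=59, F=36.
Attach a regular icosahedron (V=12, E=30, F=20) along a 3-gon: merge 3 vertices and 3 edges, delete both glued faces → V=34, E=86, F=54.
Check: V − E + F = 34 − 86 + 54 = 2.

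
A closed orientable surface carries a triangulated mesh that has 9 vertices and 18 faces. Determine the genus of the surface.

1

Every face is a triangle, so 2E = 3·18 = 54, giving E = 27.
χ = V − E + F = 9 − 27 + 18 = 0.
For a closed orientable surface χ = 2 − 2g, so g = (2 − (0))/2 = 1.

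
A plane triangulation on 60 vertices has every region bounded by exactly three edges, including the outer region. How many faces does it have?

In a plane triangulation 3F = 2E and V − E + F = 2, so F = 2V − 4 = 2·60 − 4 = 116.

116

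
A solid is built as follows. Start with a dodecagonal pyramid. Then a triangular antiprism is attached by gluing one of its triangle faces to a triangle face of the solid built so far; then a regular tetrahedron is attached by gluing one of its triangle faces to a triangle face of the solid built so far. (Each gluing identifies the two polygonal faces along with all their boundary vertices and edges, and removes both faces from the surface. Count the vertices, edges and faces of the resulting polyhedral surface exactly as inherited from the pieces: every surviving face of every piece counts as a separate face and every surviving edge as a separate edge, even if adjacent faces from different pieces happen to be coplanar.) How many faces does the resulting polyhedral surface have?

21

A dodecagonal pyramid: V=13, E=24, F=13.
Attach a triangular antiprism (V=6, E=12, F=8) along a 3-gon: merge 3 vertices and 3 edges, delete both glued faces → V=16, E=33, F=19.
Attach a regular tetrahedron (V=4, E=6, F=4) along a 3-gon: merge 3 vertices and 3 edges, delete both glued faces → V=17, E=36, F=21.
Check: V − E + F = 17 − 36 + 21 = 2.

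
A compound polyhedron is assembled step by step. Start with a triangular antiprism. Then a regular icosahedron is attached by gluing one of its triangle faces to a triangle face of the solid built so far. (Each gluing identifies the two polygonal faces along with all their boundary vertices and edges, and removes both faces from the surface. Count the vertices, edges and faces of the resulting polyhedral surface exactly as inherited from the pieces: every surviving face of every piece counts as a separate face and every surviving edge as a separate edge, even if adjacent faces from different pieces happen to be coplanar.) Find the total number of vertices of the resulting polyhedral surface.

15

A triangular antiprism: V=6, E=12, F=8.
Attach a regular icosahedron (V=12, E=30, F=20) along a 3-gon: merge 3 vertices and 3 edges, delete both glued faces → V=15, E=39, F=26.
Check: V − E + F = 15 − 39 + 26 = 2.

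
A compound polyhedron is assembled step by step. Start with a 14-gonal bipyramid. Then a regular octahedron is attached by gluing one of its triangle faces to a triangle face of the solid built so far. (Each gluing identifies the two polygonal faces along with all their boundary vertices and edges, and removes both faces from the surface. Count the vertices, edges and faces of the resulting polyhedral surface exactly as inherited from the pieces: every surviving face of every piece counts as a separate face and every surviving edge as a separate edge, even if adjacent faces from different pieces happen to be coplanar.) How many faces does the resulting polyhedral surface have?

A 14-gonal bipyramid: V=16, E=42, F=28.
Attach a regular octahedron (V=6, E=12, F=8) along a 3-gon: merge 3 vertices and 3 edges, delete both glued faces → V=19, E=51, F=34.
Check: V − E + F = 19 − 51 + 34 = 2.

34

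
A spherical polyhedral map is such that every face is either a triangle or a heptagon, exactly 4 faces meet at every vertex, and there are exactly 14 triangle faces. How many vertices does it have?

Let x be the number of heptagons; then F = 14 + x.
Edge–face incidences: 2E = 3·14 + 7·x = 42 + 7x.
Every vertex has degree 4, so 4V = 2E.
Euler: V − E + F = 2 ⇒ (2E)/4 − E + (14 + x) = 2.
Multiply by 8: 2·(2E) − 4·(2E) + 8·(14 + x) = 16, i.e. 112 + 8x − 2·(42 + 7x) = 16.
Collecting terms: −6x + 28 = 16, so −6x = −12, so x = 2.
Then 2E = 42 + 7·2 = 56, so E = 28, V = 2E/4 = 14, F = 14 + 2 = 16.

14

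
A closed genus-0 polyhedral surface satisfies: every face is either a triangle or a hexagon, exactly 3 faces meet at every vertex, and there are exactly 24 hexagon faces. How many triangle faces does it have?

4

Let x be the number of triangles; then F = 24 + x.
Edge–face incidences: 2E = 6·24 + 3·x = 144 + 3x.
Every vertex has degree 3, so 3V = 2E.
Euler: V − E + F = 2 ⇒ (2E)/3 − E + (24 + x) = 2.
Multiply by 6: 2·(2E) − 3·(2E) + 6·(24 + x) = 12, i.e. 144 + 6x − (144 + 3x) = 12.
Collecting terms: 3x = 12, so x = 4.
Then 2E = 144 + 3·4 = 156, so E = 78, V = 2E/3 = 52, F = 24 + 4 = 28.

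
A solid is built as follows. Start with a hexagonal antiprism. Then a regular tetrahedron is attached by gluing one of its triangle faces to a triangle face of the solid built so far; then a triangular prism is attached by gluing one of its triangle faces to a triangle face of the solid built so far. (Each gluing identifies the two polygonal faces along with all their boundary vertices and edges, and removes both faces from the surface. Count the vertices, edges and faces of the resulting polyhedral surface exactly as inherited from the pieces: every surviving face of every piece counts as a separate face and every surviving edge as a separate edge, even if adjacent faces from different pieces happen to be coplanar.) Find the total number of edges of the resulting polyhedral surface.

33

A hexagonal antiprism: V=12, E=24, F=14.
Attach a regular tetrahedron (V=4, E=6, F=4) along a 3-gon: merge 3 vertices and 3 edges, delete both glued faces → V=13, E=27, F=16.
Attach a triangular prism (V=6, E=9, F=5) along a 3-gon: merge 3 vertices and 3 edges, delete both glued faces → V=16, E=33, F=19.
Check: V − E + F = 16 − 33 + 19 = 2.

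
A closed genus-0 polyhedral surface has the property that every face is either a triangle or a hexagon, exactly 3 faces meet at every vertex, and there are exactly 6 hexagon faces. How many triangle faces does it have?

4

Let x be the number of triangles; then F = 6 + x.
Edge–face incidences: 2E = 6·6 + 3·x = 36 + 3x.
Every vertex has degree 3, so 3V = 2E.
Euler: V − E + F = 2 ⇒ (2E)/3 − E + (6 + x) = 2.
Multiply by 6: 2·(2E) − 3·(2E) + 6·(6 + x) = 12, i.e. 36 + 6x − (36 + 3x) = 12.
Collecting terms: 3x = 12, so x = 4.
Then 2E = 36 + 3·4 = 48, so E = 24, V = 2E/3 = 16, F = 6 + 4 = 10.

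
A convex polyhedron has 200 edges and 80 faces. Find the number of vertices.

Here V − E + F = 2.
V = 2 + E − F = 2 + 200 − 80 = 122.

122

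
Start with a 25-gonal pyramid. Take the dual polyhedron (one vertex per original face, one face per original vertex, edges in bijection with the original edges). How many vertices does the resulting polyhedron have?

The base solid has V = 26, E = 50, F = 26.
The dual swaps V and F and preserves E: V′ = F = 26, E′ = E = 50, F′ = V = 26.

26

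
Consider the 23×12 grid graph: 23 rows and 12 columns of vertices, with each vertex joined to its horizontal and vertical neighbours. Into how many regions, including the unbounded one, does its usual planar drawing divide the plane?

243

The grid has V = 23·12 = 276 vertices and E = 23·11 + 12·22 = 517 edges.
F = 2 − V + E = 2 − 276 + 517 = 243.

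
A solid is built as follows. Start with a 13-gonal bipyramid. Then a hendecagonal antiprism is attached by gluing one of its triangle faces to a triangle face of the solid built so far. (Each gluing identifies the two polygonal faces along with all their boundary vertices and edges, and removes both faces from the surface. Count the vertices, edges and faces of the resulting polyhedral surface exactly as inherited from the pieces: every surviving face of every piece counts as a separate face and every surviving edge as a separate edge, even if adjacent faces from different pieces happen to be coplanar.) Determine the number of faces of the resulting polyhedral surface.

A 13-gonal bipyramid: V=15, E=39, F=26.
Attach a hendecagonal antiprism (V=22, E=44, F=24) along a 3-gon: merge 3 vertices and 3 edges, delete both glued faces → V=34, E=80, F=48.
Check: V − E + F = 34 − 80 + 48 = 2.

48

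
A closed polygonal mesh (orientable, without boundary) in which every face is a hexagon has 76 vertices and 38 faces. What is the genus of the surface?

Every face is a hexagon, so 2E = 6·38 = 228, giving E = 114.
χ = V − E + F = 76 − 114 + 38 = 0.
For a closed orientable surface χ = 2 − 2g, so g = (2 − (0))/2 = 1.

1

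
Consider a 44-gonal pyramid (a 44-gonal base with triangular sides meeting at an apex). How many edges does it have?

A pyramid on an n-gon base has one n-gon and n triangles: V = 44 + 1 = 45, E = 2·44 = 88, F = 44 + 1 = 45.

88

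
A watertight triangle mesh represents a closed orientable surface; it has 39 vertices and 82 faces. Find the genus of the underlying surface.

Every face is a triangle, so 2E = 3·82 = 246, giving E = 123.
χ = V − E + F = 39 − 123 + 82 = -2.
For a closed orientable surface χ = 2 − 2g, so g = (2 − (-2))/2 = 2.

2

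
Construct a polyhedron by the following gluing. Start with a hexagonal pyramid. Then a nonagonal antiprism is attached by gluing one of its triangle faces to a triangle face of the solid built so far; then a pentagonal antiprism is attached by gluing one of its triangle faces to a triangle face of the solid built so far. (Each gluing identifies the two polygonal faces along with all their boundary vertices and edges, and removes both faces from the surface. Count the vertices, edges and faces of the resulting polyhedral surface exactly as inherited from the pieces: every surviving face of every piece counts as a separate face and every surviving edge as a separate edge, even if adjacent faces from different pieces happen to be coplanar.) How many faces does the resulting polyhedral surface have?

35

A hexagonal pyramid: V=7, E=12, F=7.
Attach a nonagonal antiprism (V=18, E=36, F=20) along a 3-gon: merge 3 vertices and 3 edges, delete both glued faces → V=22, E=45, F=25.
Attach a pentagonal antiprism (V=10, E=20, F=12) along a 3-gon: merge 3 vertices and 3 edges, delete both glued faces → V=29, E=62, F=35.
Check: V − E + F = 29 − 62 + 35 = 2.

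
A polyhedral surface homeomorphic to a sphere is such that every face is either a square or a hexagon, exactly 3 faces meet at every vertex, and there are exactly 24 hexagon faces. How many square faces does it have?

6

Let x be the number of squares; then F = 24 + x.
Edge–face incidences: 2E = 6·24 + 4·x = 144 + 4x.
Every vertex has degree 3, so 3V = 2E.
Euler: V − E + F = 2 ⇒ (2E)/3 − E + (24 + x) = 2.
Multiply by 6: 2·(2E) − 3·(2E) + 6·(24 + x) = 12, i.e. 144 + 6x − (144 + 4x) = 12.
Collecting terms: 2x = 12, so x = 6.
Then 2E = 144 + 4·6 = 168, so E = 84, V = 2E/3 = 56, F = 24 + 6 = 30.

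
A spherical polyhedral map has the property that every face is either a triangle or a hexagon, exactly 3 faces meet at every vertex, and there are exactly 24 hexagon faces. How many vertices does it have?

Let x be the number of triangles; then F = 24 + x.
Edge–face incidences: 2E = 6·24 + 3·x = 144 + 3x.
Every vertex has degree 3, so 3V = 2E.
Euler: V − E + F = 2 ⇒ (2E)/3 − E + (24 + x) = 2.
Multiply by 6: 2·(2E) − 3·(2E) + 6·(24 + x) = 12, i.e. 144 + 6x − (144 + 3x) = 12.
Collecting terms: 3x = 12, so x = 4.
Then 2E = 144 + 3·4 = 156, so E = 78, V = 2E/3 = 52, F = 24 + 4 = 28.

52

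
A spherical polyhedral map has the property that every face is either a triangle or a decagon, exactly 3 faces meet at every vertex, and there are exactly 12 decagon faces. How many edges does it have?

Let x be the number of triangles; then F = 12 + x.
Edge–face incidences: 2E = 10·12 + 3·x = 120 + 3x.
Every vertex has degree 3, so 3V = 2E.
Euler: V − E + F = 2 ⇒ (2E)/3 − E + (12 + x) = 2.
Multiply by 6: 2·(2E) − 3·(2E) + 6·(12 + x) = 12, i.e. 72 + 6x − (120 + 3x) = 12.
Collecting terms: 3x − 48 = 12, so 3x = 60, so x = 20.
Then 2E = 120 + 3·20 = 180, so E = 90, V = 2E/3 = 60, F = 12 + 20 = 32.

90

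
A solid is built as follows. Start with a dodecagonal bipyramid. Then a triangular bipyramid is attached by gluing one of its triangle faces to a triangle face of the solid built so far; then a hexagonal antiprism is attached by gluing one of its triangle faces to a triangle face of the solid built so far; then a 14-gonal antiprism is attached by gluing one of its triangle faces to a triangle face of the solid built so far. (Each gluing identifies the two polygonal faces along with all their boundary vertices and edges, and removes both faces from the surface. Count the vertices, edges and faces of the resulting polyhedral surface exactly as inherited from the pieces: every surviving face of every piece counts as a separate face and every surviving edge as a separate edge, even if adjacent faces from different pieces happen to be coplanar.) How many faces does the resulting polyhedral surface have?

A dodecagonal bipyramid: V=14, E=36, F=24.
Attach a triangular bipyramid (V=5, E=9, F=6) along a 3-gon: merge 3 vertices and 3 edges, delete both glued faces → V=16, E=42, F=28.
Attach a hexagonal antiprism (V=12, E=24, F=14) along a 3-gon: merge 3 vertices and 3 edges, delete both glued faces → V=25, E=63, F=40.
Attach a 14-gonal antiprism (V=28, E=56, F=30) along a 3-gon: merge 3 vertices and 3 edges, delete both glued faces → V=50, E=116, F=68.
Check: V − E + F = 50 − 116 + 68 = 2.

68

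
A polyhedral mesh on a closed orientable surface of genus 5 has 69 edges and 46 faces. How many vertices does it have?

For a closed orientable surface of genus 5, χ = 2 − 2·5 = -8.
V = -8 + E − F = -8 + 69 − 46 = 15.

15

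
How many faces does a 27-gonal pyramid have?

28

A pyramid on an n-gon base has one n-gon and n triangles: V = 27 + 1 = 28, E = 2·27 = 54, F = 27 + 1 = 28.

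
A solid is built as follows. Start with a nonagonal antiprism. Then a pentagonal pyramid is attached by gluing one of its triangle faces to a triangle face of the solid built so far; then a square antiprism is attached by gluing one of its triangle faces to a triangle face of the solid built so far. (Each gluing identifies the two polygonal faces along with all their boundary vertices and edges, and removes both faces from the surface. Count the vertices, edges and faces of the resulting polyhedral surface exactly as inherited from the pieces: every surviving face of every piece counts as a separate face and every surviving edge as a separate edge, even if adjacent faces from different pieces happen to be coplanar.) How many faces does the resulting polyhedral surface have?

32

A nonagonal antiprism: V=18, E=36, F=20.
Attach a pentagonal pyramid (V=6, E=10, F=6) along a 3-gon: merge 3 vertices and 3 edges, delete both glued faces → V=21, E=43, F=24.
Attach a square antiprism (V=8, E=16, F=10) along a 3-gon: merge 3 vertices and 3 edges, delete both glued faces → V=26, E=56, F=32.
Check: V − E + F = 26 − 56 + 32 = 2.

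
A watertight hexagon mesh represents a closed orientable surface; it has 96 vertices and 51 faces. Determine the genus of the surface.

4

Every face is a hexagon, so 2E = 6·51 = 306, giving E = 153.
χ = V − E + F = 96 − 153 + 51 = -6.
For a closed orientable surface χ = 2 − 2g, so g = (2 − (-6))/2 = 4.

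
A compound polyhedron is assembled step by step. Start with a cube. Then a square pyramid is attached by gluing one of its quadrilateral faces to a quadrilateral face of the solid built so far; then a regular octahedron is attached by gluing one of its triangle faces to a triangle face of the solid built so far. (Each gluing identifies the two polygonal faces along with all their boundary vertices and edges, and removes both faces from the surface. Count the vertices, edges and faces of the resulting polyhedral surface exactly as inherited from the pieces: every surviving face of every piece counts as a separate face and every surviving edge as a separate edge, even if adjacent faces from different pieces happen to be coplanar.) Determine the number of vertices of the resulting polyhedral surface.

12

A cube: V=8, E=12, F=6.
Attach a square pyramid (V=5, E=8, F=5) along a 4-gon: merge 4 vertices and 4 edges, delete both glued faces → V=9, E=16, F=9.
Attach a regular octahedron (V=6, E=12, F=8) along a 3-gon: merge 3 vertices and 3 edges, delete both glued faces → V=12, E=25, F=15.
Check: V − E + F = 12 − 25 + 15 = 2.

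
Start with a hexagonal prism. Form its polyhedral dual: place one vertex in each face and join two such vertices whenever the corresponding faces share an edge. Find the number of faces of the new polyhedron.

12

The base solid has V = 12, E = 18, F = 8.
The dual swaps V and F and preserves E: V′ = F = 8, E′ = E = 18, F′ = V = 12.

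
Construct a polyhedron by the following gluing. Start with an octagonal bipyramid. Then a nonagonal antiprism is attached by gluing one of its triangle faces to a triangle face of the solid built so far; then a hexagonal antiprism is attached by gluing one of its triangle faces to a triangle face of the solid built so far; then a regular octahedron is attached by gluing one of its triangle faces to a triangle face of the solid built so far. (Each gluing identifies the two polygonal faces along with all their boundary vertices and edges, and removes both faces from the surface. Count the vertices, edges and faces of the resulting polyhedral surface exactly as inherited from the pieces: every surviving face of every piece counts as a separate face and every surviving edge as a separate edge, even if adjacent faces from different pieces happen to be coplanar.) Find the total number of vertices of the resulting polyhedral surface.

An octagonal bipyramid: V=10, E=24, F=16.
Attach a nonagonal antiprism (V=18, E=36, F=20) along a 3-gon: merge 3 vertices and 3 edges, delete both glued faces → V=25, E=57, F=34.
Attach a hexagonal antiprism (V=12, E=24, F=14) along a 3-gon: merge 3 vertices and 3 edges, delete both glued faces → V=34, E=78, F=46.
Attach a regular octahedron (V=6, E=12, F=8) along a 3-gon: merge 3 vertices and 3 edges, delete both glued faces → V=37, E=87, F=52.
Check: V − E + F = 37 − 87 + 52 = 2.

37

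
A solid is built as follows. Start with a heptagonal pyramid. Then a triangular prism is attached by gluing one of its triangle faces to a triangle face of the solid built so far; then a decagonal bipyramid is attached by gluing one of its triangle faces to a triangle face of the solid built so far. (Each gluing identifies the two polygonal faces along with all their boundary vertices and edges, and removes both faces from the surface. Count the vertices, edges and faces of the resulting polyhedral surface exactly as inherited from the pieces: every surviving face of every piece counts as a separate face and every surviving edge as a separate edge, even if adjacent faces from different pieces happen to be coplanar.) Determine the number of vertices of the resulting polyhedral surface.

20

A heptagonal pyramid: V=8, E=14, F=8.
Attach a triangular prism (V=6, E=9, F=5) along a 3-gon: merge 3 vertices and 3 edges, delete both glued faces → V=11, E=20, F=11.
Attach a decagonal bipyramid (V=12, E=30, F=20) along a 3-gon: merge 3 vertices and 3 edges, delete both glued faces → V=20, E=47, F=29.
Check: V − E + F = 20 − 47 + 29 = 2.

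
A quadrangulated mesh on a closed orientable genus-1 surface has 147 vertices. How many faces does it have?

χ = 2 − 2·1 = 0, and every face is a square so 4F = 2E.
V − E + F = 0 with E = 4F/2 gives 147 − (4/2 − 1)·F = 0, so F = 147 and E = 294.

147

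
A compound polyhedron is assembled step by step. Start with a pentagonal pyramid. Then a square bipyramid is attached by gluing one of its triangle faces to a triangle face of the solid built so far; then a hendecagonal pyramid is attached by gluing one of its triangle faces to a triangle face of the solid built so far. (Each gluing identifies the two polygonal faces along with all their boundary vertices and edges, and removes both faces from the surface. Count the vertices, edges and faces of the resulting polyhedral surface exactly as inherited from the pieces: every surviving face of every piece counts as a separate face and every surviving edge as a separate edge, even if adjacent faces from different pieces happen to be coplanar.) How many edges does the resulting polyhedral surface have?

A pentagonal pyramid: V=6, E=10, F=6.
Attach a square bipyramid (V=6, E=12, F=8) along a 3-gon: merge 3 vertices and 3 edges, delete both glued faces → V=9, E=19, F=12.
Attach a hendecagonal pyramid (V=12, E=22, F=12) along a 3-gon: merge 3 vertices and 3 edges, delete both glued faces → V=18, E=38, F=22.
Check: V − E + F = 18 − 38 + 22 = 2.

38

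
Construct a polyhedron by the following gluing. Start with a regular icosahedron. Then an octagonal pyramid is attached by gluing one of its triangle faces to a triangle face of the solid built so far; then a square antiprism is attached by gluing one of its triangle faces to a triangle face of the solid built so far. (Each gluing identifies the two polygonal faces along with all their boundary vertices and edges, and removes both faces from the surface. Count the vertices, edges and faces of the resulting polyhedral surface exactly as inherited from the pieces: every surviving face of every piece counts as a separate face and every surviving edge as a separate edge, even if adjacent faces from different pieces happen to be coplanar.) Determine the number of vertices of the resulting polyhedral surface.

23

A regular icosahedron: V=12, E=30, F=20.
Attach an octagonal pyramid (V=9, E=16, F=9) along a 3-gon: merge 3 vertices and 3 edges, delete both glued faces → V=18, E=43, F=27.
Attach a square antiprism (V=8, E=16, F=10) along a 3-gon: merge 3 vertices and 3 edges, delete both glued faces → V=23, E=56, F=35.
Check: V − E + F = 23 − 56 + 35 = 2.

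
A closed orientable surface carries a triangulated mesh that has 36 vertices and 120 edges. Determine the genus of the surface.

3

Every face is a triangle and each edge borders two faces, so 3F = 2·120, giving F = 80.
χ = V − E + F = 36 − 120 + 80 = -4.
For a closed orientable surface χ = 2 − 2g, so g = (2 − (-4))/2 = 3.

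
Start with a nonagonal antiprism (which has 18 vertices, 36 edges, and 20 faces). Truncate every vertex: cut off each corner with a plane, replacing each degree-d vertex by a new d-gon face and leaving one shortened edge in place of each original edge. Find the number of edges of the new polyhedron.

108

Truncation replaces each original edge-end by a new vertex, so V′ = 2E = 72.
Each original edge survives, and each old vertex of degree d contributes d new edges; summing degrees gives Σd = 2E, so E′ = E + 2E = 3E = 108.
Each original face survives and each original vertex becomes one new face: F′ = F + V = 38.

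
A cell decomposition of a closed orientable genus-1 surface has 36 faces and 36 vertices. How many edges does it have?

For a closed orientable surface of genus 1, χ = 2 − 2·1 = 0.
E = V + F − (0) = 36 + 36 − (0) = 72.

72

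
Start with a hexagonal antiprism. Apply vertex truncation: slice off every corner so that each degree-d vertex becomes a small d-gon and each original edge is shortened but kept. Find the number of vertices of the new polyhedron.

48

The base solid has V = 12, E = 24, F = 14.
Truncation replaces each original edge-end by a new vertex, so V′ = 2E = 48.
Each original edge survives, and each old vertex of degree d contributes d new edges; summing degrees gives Σd = 2E, so E′ = E + 2E = 3E = 72.
Each original face survives and each original vertex becomes one new face: F′ = F + V = 26.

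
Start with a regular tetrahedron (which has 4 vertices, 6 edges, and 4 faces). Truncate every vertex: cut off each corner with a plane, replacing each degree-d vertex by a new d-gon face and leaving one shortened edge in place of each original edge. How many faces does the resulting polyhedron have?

Truncation replaces each original edge-end by a new vertex, so V′ = 2E = 12.
Each original edge survives, and each old vertex of degree d contributes d new edges; summing degrees gives Σd = 2E, so E′ = E + 2E = 3E = 18.
Each original face survives and each original vertex becomes one new face: F′ = F + V = 8.

8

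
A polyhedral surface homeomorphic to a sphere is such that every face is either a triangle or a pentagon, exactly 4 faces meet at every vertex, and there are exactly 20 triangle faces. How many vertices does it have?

Let x be the number of pentagons; then F = 20 + x.
Edge–face incidences: 2E = 3·20 + 5·x = 60 + 5x.
Every vertex has degree 4, so 4V = 2E.
Euler: V − E + F = 2 ⇒ (2E)/4 − E + (20 + x) = 2.
Multiply by 8: 2·(2E) − 4·(2E) + 8·(20 + x) = 16, i.e. 160 + 8x − 2·(60 + 5x) = 16.
Collecting terms: −2x + 40 = 16, so −2x = −24, so x = 12.
Then 2E = 60 + 5·12 = 120, so E = 60, V = 2E/4 = 30, F = 20 + 12 = 32.

30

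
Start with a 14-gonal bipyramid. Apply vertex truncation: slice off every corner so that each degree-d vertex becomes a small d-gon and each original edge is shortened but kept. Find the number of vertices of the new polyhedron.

The base solid has V = 16, E = 42, F = 28.
Truncation replaces each original edge-end by a new vertex, so V′ = 2E = 84.
Each original edge survives, and each old vertex of degree d contributes d new edges; summing degrees gives Σd = 2E, so E′ = E + 2E = 3E = 126.
Each original face survives and each original vertex becomes one new face: F′ = F + V = 44.

84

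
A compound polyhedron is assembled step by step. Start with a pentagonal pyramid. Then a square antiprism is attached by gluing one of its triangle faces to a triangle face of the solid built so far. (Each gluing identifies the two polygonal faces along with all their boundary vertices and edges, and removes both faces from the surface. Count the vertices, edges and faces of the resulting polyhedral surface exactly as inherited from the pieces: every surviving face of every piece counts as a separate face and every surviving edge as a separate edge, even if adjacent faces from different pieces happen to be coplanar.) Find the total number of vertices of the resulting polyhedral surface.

11

A pentagonal pyramid: V=6, E=10, F=6.
Attach a square antiprism (V=8, E=16, F=10) along a 3-gon: merge 3 vertices and 3 edges, delete both glued faces → V=11, E=23, F=14.
Check: V − E + F = 11 − 23 + 14 = 2.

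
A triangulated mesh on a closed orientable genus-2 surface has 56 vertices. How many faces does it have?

116

χ = 2 − 2·2 = -2, and every face is a triangle so 3F = 2E.
V − E + F = -2 with E = 3F/2 gives 56 − (3/2 − 1)·F = -2, so F = 116 and E = 174.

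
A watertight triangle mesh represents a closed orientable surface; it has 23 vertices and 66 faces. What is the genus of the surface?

6

Every face is a triangle, so 2E = 3·66 = 198, giving E = 99.
χ = V − E + F = 23 − 99 + 66 = -10.
For a closed orientable surface χ = 2 − 2g, so g = (2 − (-10))/2 = 6.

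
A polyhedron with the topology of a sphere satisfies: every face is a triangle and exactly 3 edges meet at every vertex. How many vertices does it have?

Each face has 3 edges and each edge borders two faces, so 2E = 3F.
Each vertex has degree 3, so 3V = 2E and hence V = 3F/3.
Euler: V − E + F = 2 ⇒ (3F/3) − (3F/2) + F = 2.
Multiply by 6: (6 − 9 + 6)F = 12, i.e. 3F = 12.
So F = 4, E = 3·4/2 = 6, V = 3·4/3 = 4.

4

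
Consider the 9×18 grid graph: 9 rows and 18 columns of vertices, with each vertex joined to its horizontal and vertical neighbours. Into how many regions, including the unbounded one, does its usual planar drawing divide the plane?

137

The grid has V = 9·18 = 162 vertices and E = 9·17 + 18·8 = 297 edges.
F = 2 − V + E = 2 − 162 + 297 = 137.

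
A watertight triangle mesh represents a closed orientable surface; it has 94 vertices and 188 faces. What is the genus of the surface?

1

Every face is a triangle, so 2E = 3·188 = 564, giving E = 282.
χ = V − E + F = 94 − 282 + 188 = 0.
For a closed orientable surface χ = 2 − 2g, so g = (2 − (0))/2 = 1.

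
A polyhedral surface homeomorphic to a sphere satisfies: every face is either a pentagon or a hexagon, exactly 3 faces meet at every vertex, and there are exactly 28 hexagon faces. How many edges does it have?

Let x be the number of pentagons; then F = 28 + x.
Edge–face incidences: 2E = 6·28 + 5·x = 168 + 5x.
Every vertex has degree 3, so 3V = 2E.
Euler: V − E + F = 2 ⇒ (2E)/3 − E + (28 + x) = 2.
Multiply by 6: 2·(2E) − 3·(2E) + 6·(28 + x) = 12, i.e. 168 + 6x − (168 + 5x) = 12.
Collecting terms: x = 12.
Then 2E = 168 + 5·12 = 228, so E = 114, V = 2E/3 = 76, F = 28 + 12 = 40.

114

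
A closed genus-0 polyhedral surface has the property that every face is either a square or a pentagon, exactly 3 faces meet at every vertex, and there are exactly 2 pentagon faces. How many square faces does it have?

5

Let x be the number of squares; then F = 2 + x.
Edge–face incidences: 2E = 5·2 + 4·x = 10 + 4x.
Every vertex has degree 3, so 3V = 2E.
Euler: V − E + F = 2 ⇒ (2E)/3 − E + (2 + x) = 2.
Multiply by 6: 2·(2E) − 3·(2E) + 6·(2 + x) = 12, i.e. 12 + 6x − (10 + 4x) = 12.
Collecting terms: 2x + 2 = 12, so 2x = 10, so x = 5.
Then 2E = 10 + 4·5 = 30, so E = 15, V = 2E/3 = 10, F = 2 + 5 = 7.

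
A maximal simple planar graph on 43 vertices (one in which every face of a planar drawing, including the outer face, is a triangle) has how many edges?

In a plane triangulation 3F = 2E and V − E + F = 2, so E = 3V − 6 = 3·43 − 6 = 123.

123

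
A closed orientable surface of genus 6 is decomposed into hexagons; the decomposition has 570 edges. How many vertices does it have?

χ = 2 − 2·6 = -10, and every face is a hexagon so 6F = 2E.
F = 2E/6 = 190. Then V = -10 + E − F = -10 + 570 − 190 = 370.

370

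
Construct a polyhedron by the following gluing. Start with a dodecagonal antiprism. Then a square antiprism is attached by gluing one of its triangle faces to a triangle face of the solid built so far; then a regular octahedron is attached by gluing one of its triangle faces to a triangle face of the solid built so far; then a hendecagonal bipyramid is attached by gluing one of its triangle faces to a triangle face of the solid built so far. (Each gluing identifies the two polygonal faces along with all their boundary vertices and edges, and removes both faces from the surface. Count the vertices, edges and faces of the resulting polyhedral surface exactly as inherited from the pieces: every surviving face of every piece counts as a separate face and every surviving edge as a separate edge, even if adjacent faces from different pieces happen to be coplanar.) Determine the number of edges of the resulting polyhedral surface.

A dodecagonal antiprism: V=24, E=48, F=26.
Attach a square antiprism (V=8, E=16, F=10) along a 3-gon: merge 3 vertices and 3 edges, delete both glued faces → V=29, E=61, F=34.
Attach a regular octahedron (V=6, E=12, F=8) along a 3-gon: merge 3 vertices and 3 edges, delete both glued faces → V=32, E=70, F=40.
Attach a hendecagonal bipyramid (V=13, E=33, F=22) along a 3-gon: merge 3 vertices and 3 edges, delete both glued faces → V=42, E=100, F=60.
Check: V − E + F = 42 − 100 + 60 = 2.

100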